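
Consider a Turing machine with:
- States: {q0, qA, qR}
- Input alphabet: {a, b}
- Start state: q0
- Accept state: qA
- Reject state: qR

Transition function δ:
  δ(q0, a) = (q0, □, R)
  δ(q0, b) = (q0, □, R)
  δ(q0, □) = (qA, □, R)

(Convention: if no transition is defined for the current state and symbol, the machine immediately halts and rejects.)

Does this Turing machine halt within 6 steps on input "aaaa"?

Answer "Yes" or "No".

Execution trace:
Initial: [q0]aaaa
Step 1: δ(q0, a) = (q0, □, R) → □[q0]aaa
Step 2: δ(q0, a) = (q0, □, R) → □□[q0]aa
Step 3: δ(q0, a) = (q0, □, R) → □□□[q0]a
Step 4: δ(q0, a) = (q0, □, R) → □□□□[q0]□
Step 5: δ(q0, □) = (qA, □, R) → □□□□□[qA]□

The machine reaches the accept state qA and halts.
The machine halted after 5 steps (within the 6-step bound).

Answer: Yes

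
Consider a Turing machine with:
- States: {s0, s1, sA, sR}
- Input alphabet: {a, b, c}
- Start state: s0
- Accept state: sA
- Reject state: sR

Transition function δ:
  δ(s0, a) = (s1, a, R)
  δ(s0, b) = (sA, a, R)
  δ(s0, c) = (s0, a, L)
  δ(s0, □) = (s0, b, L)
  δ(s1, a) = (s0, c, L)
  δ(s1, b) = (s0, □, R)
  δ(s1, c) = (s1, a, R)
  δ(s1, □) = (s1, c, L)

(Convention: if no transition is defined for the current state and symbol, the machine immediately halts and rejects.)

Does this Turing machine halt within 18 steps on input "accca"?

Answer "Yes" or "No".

Execution trace:
Initial: [s0]accca
Step 1: δ(s0, a) = (s1, a, R) → a[s1]ccca
Step 2: δ(s1, c) = (s1, a, R) → aa[s1]cca
Step 3: δ(s1, c) = (s1, a, R) → aaa[s1]ca
Step 4: δ(s1, c) = (s1, a, R) → aaaa[s1]a
Step 5: δ(s1, a) = (s0, c, L) → aaa[s0]ac
Step 6: δ(s0, a) = (s1, a, R) → aaaa[s1]c
Step 7: δ(s1, c) = (s1, a, R) → aaaaa[s1]□
Step 8: δ(s1, □) = (s1, c, L) → aaaa[s1]ac
Step 9: δ(s1, a) = (s0, c, L) → aaa[s0]acc
Step 10: δ(s0, a) = (s1, a, R) → aaaa[s1]cc
Step 11: δ(s1, c) = (s1, a, R) → aaaaa[s1]c
Step 12: δ(s1, c) = (s1, a, R) → aaaaaa[s1]□
Step 13: δ(s1, □) = (s1, c, L) → aaaaa[s1]ac
Step 14: δ(s1, a) = (s0, c, L) → aaaa[s0]acc
Step 15: δ(s0, a) = (s1, a, R) → aaaaa[s1]cc
Step 16: δ(s1, c) = (s1, a, R) → aaaaaa[s1]c
Step 17: δ(s1, c) = (s1, a, R) → aaaaaaa[s1]□
Step 18: δ(s1, □) = (s1, c, L) → aaaaaa[s1]ac

The machine has not reached a halting state after 18 steps.
The machine did not halt within the 18-step bound.

Answer: No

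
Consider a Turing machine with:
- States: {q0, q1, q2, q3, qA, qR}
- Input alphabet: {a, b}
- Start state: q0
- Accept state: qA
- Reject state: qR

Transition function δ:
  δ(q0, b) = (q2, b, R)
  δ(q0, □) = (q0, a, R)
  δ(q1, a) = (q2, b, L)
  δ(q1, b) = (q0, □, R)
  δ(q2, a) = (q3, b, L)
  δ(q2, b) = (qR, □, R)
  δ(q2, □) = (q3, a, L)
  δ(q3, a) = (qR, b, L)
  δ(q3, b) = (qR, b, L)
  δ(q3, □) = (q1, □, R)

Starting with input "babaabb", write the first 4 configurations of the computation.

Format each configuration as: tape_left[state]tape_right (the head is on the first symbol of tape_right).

Transitions applied:
Step 1: δ(q0, b) = (q2, b, R)
Step 2: δ(q2, a) = (q3, b, L)
Step 3: δ(q3, b) = (qR, b, L)

The first 4 configurations are:
[q0]babaabb ⊢ b[q2]abaabb ⊢ [q3]bbbaabb ⊢ [qR]□bbbaabb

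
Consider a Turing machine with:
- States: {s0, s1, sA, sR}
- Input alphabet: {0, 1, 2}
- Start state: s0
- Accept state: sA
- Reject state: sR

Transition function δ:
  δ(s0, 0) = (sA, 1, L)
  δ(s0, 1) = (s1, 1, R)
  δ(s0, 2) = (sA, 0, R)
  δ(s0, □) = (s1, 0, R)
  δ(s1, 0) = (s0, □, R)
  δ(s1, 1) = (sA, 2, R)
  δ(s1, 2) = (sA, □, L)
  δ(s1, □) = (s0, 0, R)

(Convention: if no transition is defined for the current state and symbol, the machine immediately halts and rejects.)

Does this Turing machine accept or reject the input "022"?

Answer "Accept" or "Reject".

Execution trace:
Initial: [s0]022
Step 1: δ(s0, 0) = (sA, 1, L) → [sA]□122

The machine reaches the accept state sA and halts.

Answer: Accept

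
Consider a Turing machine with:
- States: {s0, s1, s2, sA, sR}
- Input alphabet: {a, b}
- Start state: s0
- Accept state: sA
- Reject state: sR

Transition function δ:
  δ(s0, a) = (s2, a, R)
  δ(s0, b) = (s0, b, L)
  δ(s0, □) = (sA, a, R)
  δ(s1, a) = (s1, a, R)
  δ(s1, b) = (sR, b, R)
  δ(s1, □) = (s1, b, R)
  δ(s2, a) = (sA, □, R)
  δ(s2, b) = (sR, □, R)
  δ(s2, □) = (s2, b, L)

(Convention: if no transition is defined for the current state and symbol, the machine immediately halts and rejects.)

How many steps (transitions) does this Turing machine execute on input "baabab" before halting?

Execution trace:
Initial: [s0]baabab
Step 1: δ(s0, b) = (s0, b, L) → [s0]□baabab
Step 2: δ(s0, □) = (sA, a, R) → a[sA]baabab

The machine reaches the accept state sA and halts.

The machine executed 2 steps before halting.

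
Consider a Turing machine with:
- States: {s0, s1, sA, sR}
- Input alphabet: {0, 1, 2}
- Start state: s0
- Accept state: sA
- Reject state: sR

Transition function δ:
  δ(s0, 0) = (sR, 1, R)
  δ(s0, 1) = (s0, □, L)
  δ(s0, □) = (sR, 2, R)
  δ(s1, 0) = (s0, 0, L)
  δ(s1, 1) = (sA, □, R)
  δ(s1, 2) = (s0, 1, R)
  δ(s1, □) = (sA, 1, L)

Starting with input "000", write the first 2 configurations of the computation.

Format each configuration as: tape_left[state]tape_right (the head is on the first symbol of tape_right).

Transitions applied:
Step 1: δ(s0, 0) = (sR, 1, R)

The first 2 configurations are:
[s0]000 ⊢ 1[sR]00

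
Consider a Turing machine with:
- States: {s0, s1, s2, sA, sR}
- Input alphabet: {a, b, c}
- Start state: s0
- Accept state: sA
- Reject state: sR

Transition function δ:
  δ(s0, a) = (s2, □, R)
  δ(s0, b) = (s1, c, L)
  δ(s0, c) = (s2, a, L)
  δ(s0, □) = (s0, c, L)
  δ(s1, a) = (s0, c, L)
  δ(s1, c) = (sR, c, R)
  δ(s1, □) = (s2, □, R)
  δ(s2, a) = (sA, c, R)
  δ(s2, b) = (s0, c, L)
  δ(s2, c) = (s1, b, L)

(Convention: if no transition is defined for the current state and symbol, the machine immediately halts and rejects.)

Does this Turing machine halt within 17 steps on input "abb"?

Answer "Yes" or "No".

Execution trace:
Initial: [s0]abb
Step 1: δ(s0, a) = (s2, □, R) → □[s2]bb
Step 2: δ(s2, b) = (s0, c, L) → [s0]□cb
Step 3: δ(s0, □) = (s0, c, L) → [s0]□ccb
Step 4: δ(s0, □) = (s0, c, L) → [s0]□cccb
Step 5: δ(s0, □) = (s0, c, L) → [s0]□ccccb
Step 6: δ(s0, □) = (s0, c, L) → [s0]□cccccb
Step 7: δ(s0, □) = (s0, c, L) → [s0]□ccccccb
Step 8: δ(s0, □) = (s0, c, L) → [s0]□cccccccb
Step 9: δ(s0, □) = (s0, c, L) → [s0]□ccccccccb
Step 10: δ(s0, □) = (s0, c, L) → [s0]□cccccccccb
Step 11: δ(s0, □) = (s0, c, L) → [s0]□ccccccccccb
Step 12: δ(s0, □) = (s0, c, L) → [s0]□cccccccccccb
Step 13: δ(s0, □) = (s0, c, L) → [s0]□ccccccccccccb
Step 14: δ(s0, □) = (s0, c, L) → [s0]□cccccccccccccb
Step 15: δ(s0, □) = (s0, c, L) → [s0]□ccccccccccccccb
Step 16: δ(s0, □) = (s0, c, L) → [s0]□cccccccccccccccb
Step 17: δ(s0, □) = (s0, c, L) → [s0]□ccccccccccccccccb

The machine has not reached a halting state after 17 steps.
The machine did not halt within the 17-step bound.

Answer: No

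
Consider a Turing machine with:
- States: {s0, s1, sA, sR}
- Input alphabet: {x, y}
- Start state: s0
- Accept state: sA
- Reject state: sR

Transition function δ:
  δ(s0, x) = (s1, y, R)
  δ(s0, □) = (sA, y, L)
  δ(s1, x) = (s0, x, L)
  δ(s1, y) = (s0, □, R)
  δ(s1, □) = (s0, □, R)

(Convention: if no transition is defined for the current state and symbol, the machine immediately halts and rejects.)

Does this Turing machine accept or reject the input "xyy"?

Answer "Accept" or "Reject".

Execution trace:
Initial: [s0]xyy
Step 1: δ(s0, x) = (s1, y, R) → y[s1]yy
Step 2: δ(s1, y) = (s0, □, R) → y□[s0]y

No transition is defined for δ(s0, y). By convention the machine halts and rejects.

Answer: Reject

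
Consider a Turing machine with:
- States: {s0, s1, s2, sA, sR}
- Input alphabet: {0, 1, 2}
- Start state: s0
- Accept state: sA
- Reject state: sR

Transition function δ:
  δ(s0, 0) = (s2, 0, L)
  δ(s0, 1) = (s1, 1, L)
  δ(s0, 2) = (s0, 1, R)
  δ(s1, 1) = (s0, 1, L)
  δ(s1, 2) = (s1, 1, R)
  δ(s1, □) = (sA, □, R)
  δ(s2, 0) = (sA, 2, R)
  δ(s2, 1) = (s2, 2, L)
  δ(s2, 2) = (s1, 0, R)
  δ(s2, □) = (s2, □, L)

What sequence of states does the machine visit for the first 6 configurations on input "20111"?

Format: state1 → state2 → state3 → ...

Execution trace:
Initial: [s0]20111
Step 1: δ(s0, 2) = (s0, 1, R) → 1[s0]0111
Step 2: δ(s0, 0) = (s2, 0, L) → [s2]10111
Step 3: δ(s2, 1) = (s2, 2, L) → [s2]□20111
Step 4: δ(s2, □) = (s2, □, L) → [s2]□□20111
Step 5: δ(s2, □) = (s2, □, L) → [s2]□□□20111

State sequence: s0 → s0 → s2 → s2 → s2 → s2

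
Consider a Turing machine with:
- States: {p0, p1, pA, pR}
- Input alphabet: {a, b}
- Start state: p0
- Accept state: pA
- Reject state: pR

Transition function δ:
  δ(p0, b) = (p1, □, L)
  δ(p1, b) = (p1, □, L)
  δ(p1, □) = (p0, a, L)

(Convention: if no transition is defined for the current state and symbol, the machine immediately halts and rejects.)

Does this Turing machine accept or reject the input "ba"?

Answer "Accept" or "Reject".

Execution trace:
Initial: [p0]ba
Step 1: δ(p0, b) = (p1, □, L) → [p1]□□a
Step 2: δ(p1, □) = (p0, a, L) → [p0]□a□a

No transition is defined for δ(p0, □). By convention the machine halts and rejects.

Answer: Reject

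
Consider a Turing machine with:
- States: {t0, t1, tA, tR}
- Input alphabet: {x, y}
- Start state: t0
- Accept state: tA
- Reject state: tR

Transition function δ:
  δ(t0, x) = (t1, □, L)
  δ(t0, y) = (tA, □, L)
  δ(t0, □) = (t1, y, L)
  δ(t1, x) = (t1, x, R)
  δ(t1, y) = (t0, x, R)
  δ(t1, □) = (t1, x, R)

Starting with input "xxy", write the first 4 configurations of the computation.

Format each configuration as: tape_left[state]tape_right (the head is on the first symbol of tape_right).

Transitions applied:
Step 1: δ(t0, x) = (t1, □, L)
Step 2: δ(t1, □) = (t1, x, R)
Step 3: δ(t1, □) = (t1, x, R)

The first 4 configurations are:
[t0]xxy ⊢ [t1]□□xy ⊢ x[t1]□xy ⊢ xx[t1]xy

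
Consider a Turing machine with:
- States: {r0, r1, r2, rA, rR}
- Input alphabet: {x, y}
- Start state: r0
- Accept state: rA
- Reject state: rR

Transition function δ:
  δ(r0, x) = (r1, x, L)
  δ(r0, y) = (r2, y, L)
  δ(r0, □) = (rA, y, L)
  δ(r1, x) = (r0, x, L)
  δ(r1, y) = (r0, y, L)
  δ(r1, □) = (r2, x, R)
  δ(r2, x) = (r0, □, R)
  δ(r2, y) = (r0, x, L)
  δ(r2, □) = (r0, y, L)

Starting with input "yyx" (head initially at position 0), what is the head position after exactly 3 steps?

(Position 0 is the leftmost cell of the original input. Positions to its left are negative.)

Execution trace (head position shown):
Step 0: [r0]yyx  (head at position 0)
Step 1: move left → [r2]□yyx  (head at position -1)
Step 2: move left → [r0]□yyyx  (head at position -2)
Step 3: move left → [rA]□yyyyx  (head at position -3)

After 3 steps, the head is at position -3.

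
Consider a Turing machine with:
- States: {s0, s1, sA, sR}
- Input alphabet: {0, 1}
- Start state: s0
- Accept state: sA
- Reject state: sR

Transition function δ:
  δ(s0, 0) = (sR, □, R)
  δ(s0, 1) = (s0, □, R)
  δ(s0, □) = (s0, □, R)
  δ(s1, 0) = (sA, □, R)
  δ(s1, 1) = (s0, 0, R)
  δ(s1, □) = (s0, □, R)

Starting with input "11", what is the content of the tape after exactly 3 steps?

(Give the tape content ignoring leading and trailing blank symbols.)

Execution trace:
Initial: [s0]11
Step 1: δ(s0, 1) = (s0, □, R) → □[s0]1
Step 2: δ(s0, 1) = (s0, □, R) → □□[s0]□
Step 3: δ(s0, □) = (s0, □, R) → □□□[s0]□

After 3 steps, the tape (ignoring leading/trailing blanks) is: □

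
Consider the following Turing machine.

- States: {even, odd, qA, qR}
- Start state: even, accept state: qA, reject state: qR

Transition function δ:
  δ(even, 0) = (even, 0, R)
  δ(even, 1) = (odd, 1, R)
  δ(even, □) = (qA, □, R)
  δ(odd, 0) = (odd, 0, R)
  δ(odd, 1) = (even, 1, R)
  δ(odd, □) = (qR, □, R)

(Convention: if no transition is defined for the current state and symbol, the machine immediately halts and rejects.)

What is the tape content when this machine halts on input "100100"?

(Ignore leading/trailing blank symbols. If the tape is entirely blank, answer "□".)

Execution trace:
Initial: [even]100100
Step 1: δ(even, 1) = (odd, 1, R) → 1[odd]00100
Step 2: δ(odd, 0) = (odd, 0, R) → 10[odd]0100
Step 3: δ(odd, 0) = (odd, 0, R) → 100[odd]100
Step 4: δ(odd, 1) = (even, 1, R) → 1001[even]00
Step 5: δ(even, 0) = (even, 0, R) → 10010[even]0
Step 6: δ(even, 0) = (even, 0, R) → 100100[even]□
Step 7: δ(even, □) = (qA, □, R) → 100100□[qA]□

The machine reaches the accept state qA and halts.

Final tape (ignoring leading/trailing blanks): 100100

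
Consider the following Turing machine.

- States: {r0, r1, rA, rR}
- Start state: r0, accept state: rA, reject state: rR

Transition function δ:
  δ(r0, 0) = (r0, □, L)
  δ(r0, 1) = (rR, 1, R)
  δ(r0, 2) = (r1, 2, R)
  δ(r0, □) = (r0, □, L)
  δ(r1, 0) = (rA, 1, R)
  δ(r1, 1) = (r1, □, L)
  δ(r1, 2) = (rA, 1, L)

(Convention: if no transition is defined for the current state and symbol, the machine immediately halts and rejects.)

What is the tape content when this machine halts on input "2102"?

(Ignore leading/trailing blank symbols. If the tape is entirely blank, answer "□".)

Execution trace:
Initial: [r0]2102
Step 1: δ(r0, 2) = (r1, 2, R) → 2[r1]102
Step 2: δ(r1, 1) = (r1, □, L) → [r1]2□02
Step 3: δ(r1, 2) = (rA, 1, L) → [rA]□1□02

The machine reaches the accept state rA and halts.

Final tape (ignoring leading/trailing blanks): 1□02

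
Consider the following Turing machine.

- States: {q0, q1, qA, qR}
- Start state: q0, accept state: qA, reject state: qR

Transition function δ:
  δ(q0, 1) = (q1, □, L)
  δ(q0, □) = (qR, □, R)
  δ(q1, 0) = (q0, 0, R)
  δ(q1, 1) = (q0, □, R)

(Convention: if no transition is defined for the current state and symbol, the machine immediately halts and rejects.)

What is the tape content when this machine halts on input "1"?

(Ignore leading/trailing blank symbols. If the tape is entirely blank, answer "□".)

Execution trace:
Initial: [q0]1
Step 1: δ(q0, 1) = (q1, □, L) → [q1]□□

No transition is defined for δ(q1, □). By convention the machine halts and rejects.

Final tape (ignoring leading/trailing blanks): □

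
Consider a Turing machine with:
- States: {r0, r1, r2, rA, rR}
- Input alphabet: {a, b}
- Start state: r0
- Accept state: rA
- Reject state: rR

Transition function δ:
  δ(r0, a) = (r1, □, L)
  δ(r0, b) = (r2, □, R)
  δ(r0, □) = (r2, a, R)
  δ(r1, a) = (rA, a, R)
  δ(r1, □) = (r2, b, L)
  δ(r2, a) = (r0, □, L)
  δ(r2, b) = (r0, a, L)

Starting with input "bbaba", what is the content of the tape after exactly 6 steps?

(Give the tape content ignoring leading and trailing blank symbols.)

Execution trace:
Initial: [r0]bbaba
Step 1: δ(r0, b) = (r2, □, R) → □[r2]baba
Step 2: δ(r2, b) = (r0, a, L) → [r0]□aaba
Step 3: δ(r0, □) = (r2, a, R) → a[r2]aaba
Step 4: δ(r2, a) = (r0, □, L) → [r0]a□aba
Step 5: δ(r0, a) = (r1, □, L) → [r1]□□□aba
Step 6: δ(r1, □) = (r2, b, L) → [r2]□b□□aba

No transition is defined for δ(r2, □). By convention the machine halts and rejects.

After 6 steps, the tape (ignoring leading/trailing blanks) is: b□□aba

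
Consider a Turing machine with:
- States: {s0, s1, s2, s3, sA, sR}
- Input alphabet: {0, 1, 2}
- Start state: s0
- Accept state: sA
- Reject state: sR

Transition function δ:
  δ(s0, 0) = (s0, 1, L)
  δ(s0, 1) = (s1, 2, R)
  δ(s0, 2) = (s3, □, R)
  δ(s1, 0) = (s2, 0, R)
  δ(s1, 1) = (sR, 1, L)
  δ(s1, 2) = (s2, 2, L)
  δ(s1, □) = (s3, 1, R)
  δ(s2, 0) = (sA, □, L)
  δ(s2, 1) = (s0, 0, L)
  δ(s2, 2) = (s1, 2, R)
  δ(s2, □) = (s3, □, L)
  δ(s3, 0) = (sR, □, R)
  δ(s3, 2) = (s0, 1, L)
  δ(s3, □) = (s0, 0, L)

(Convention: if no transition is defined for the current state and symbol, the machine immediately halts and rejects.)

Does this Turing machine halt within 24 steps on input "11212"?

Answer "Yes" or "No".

Execution trace:
Initial: [s0]11212
Step 1: δ(s0, 1) = (s1, 2, R) → 2[s1]1212
Step 2: δ(s1, 1) = (sR, 1, L) → [sR]21212

The machine reaches the reject state sR and halts.
The machine halted after 2 steps (within the 24-step bound).

Answer: Yes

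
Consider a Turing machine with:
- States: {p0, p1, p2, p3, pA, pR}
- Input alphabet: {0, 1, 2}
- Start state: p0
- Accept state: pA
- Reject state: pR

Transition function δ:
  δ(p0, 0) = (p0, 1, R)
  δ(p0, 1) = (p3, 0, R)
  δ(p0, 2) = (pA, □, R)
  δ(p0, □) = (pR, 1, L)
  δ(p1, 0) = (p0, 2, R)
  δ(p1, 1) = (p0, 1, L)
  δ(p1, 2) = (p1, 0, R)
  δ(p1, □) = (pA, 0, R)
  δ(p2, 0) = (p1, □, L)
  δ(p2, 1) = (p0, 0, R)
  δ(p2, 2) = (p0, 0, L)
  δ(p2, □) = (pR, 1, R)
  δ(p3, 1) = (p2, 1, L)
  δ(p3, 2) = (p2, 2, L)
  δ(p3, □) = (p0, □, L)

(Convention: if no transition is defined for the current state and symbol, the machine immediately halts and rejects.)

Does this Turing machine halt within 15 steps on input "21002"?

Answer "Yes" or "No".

Execution trace:
Initial: [p0]21002
Step 1: δ(p0, 2) = (pA, □, R) → □[pA]1002

The machine reaches the accept state pA and halts.
The machine halted after 1 step (within the 15-step bound).

Answer: Yes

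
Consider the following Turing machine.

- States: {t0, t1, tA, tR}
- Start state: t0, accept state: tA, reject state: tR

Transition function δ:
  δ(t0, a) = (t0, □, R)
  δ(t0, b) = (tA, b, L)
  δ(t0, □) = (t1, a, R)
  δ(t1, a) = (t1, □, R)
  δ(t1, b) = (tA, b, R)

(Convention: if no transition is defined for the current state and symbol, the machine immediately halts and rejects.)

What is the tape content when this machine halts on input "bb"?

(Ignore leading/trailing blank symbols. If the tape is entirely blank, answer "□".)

Execution trace:
Initial: [t0]bb
Step 1: δ(t0, b) = (tA, b, L) → [tA]□bb

The machine reaches the accept state tA and halts.

Final tape (ignoring leading/trailing blanks): bb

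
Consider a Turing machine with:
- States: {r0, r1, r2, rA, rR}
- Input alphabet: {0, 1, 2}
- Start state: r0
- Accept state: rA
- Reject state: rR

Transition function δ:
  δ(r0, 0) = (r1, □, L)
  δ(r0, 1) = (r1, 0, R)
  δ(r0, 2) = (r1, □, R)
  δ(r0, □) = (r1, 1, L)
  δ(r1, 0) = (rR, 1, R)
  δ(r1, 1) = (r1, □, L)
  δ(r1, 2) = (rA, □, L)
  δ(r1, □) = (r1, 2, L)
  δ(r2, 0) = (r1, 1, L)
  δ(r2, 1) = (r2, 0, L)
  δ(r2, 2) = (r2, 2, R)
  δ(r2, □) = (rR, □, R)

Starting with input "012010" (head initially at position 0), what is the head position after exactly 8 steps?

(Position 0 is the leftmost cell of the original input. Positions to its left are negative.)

Execution trace (head position shown):
Step 0: [r0]012010  (head at position 0)
Step 1: move left → [r1]□□12010  (head at position -1)
Step 2: move left → [r1]□2□12010  (head at position -2)
Step 3: move left → [r1]□22□12010  (head at position -3)
Step 4: move left → [r1]□222□12010  (head at position -4)
Step 5: move left → [r1]□2222□12010  (head at position -5)
Step 6: move left → [r1]□22222□12010  (head at position -6)
Step 7: move left → [r1]□222222□12010  (head at position -7)
Step 8: move left → [r1]□2222222□12010  (head at position -8)

After 8 steps, the head is at position -8.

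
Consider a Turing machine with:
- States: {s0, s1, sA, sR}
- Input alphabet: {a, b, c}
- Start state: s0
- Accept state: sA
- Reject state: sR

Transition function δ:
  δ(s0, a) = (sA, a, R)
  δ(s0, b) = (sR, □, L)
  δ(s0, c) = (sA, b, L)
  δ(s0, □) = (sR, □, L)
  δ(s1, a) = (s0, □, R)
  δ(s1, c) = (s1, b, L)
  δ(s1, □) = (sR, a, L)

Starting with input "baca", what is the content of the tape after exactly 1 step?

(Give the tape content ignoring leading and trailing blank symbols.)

Execution trace:
Initial: [s0]baca
Step 1: δ(s0, b) = (sR, □, L) → [sR]□□aca

The machine reaches the reject state sR and halts.

After 1 step, the tape (ignoring leading/trailing blanks) is: aca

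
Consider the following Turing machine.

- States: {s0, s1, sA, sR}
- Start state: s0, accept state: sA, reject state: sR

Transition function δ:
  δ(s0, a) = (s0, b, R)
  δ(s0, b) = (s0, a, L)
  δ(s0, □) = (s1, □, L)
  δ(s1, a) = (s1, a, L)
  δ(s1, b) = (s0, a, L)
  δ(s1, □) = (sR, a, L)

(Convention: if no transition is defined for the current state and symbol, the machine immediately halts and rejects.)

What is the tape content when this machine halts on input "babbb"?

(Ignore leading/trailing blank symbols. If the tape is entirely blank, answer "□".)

Execution trace:
Initial: [s0]babbb
Step 1: δ(s0, b) = (s0, a, L) → [s0]□aabbb
Step 2: δ(s0, □) = (s1, □, L) → [s1]□□aabbb
Step 3: δ(s1, □) = (sR, a, L) → [sR]□a□aabbb

The machine reaches the reject state sR and halts.

Final tape (ignoring leading/trailing blanks): a□aabbb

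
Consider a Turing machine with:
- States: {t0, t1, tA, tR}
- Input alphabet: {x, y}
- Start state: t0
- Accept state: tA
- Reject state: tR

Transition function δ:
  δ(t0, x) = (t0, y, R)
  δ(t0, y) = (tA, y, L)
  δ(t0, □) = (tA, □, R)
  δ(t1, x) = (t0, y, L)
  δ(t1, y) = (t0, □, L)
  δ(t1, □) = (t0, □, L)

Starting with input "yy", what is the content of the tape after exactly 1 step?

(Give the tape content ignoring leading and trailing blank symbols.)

Execution trace:
Initial: [t0]yy
Step 1: δ(t0, y) = (tA, y, L) → [tA]□yy

The machine reaches the accept state tA and halts.

After 1 step, the tape (ignoring leading/trailing blanks) is: yy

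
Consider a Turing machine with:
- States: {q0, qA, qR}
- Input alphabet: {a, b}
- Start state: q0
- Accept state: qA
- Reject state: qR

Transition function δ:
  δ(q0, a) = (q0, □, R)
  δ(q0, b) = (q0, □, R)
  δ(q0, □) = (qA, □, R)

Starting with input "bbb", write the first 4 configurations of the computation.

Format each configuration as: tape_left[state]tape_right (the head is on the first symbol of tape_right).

Transitions applied:
Step 1: δ(q0, b) = (q0, □, R)
Step 2: δ(q0, b) = (q0, □, R)
Step 3: δ(q0, b) = (q0, □, R)

The first 4 configurations are:
[q0]bbb ⊢ □[q0]bb ⊢ □□[q0]b ⊢ □□□[q0]□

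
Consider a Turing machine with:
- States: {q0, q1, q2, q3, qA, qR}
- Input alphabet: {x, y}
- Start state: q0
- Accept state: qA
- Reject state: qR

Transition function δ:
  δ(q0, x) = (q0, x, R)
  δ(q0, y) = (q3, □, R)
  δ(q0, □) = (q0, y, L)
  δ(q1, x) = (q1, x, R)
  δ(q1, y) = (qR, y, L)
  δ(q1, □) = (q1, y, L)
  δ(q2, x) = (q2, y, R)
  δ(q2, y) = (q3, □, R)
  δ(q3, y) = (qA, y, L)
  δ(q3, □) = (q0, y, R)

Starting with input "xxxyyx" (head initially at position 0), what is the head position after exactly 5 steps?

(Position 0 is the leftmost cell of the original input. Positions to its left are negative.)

Execution trace (head position shown):
Step 0: [q0]xxxyyx  (head at position 0)
Step 1: move right → x[q0]xxyyx  (head at position 1)
Step 2: move right → xx[q0]xyyx  (head at position 2)
Step 3: move right → xxx[q0]yyx  (head at position 3)
Step 4: move right → xxx□[q3]yx  (head at position 4)
Step 5: move left → xxx[qA]□yx  (head at position 3)

After 5 steps, the head is at position 3.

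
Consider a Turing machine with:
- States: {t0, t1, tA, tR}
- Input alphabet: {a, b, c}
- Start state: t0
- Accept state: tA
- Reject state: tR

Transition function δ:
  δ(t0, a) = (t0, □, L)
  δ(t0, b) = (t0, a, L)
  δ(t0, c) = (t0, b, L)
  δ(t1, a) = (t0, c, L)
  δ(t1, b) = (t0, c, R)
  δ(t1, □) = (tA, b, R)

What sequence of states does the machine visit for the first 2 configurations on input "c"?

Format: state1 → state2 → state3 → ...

Execution trace:
Initial: [t0]c
Step 1: δ(t0, c) = (t0, b, L) → [t0]□b

No transition is defined for δ(t0, □). By convention the machine halts and rejects.

State sequence: t0 → t0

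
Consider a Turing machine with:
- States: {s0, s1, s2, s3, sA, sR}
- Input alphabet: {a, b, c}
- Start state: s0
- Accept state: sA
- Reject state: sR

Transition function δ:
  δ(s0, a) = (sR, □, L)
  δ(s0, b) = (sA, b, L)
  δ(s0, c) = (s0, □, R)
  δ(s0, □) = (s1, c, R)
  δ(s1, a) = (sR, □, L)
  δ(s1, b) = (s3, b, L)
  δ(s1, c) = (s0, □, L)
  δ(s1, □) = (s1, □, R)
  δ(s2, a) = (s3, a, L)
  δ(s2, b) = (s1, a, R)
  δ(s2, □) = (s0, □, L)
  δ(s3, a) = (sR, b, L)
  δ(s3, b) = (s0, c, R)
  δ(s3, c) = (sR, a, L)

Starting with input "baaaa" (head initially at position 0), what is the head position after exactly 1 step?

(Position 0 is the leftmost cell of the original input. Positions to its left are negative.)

Execution trace (head position shown):
Step 0: [s0]baaaa  (head at position 0)
Step 1: move left → [sA]□baaaa  (head at position -1)

After 1 step, the head is at position -1.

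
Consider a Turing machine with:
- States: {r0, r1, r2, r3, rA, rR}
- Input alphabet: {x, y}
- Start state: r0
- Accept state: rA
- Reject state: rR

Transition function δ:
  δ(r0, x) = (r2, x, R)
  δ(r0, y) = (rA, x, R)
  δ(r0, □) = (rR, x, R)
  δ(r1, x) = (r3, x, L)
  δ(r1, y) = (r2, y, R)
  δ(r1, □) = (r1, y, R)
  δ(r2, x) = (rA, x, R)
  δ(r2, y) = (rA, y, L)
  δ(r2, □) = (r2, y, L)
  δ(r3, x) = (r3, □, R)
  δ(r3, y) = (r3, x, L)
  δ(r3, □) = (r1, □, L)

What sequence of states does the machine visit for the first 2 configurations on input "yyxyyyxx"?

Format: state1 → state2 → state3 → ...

Execution trace:
Initial: [r0]yyxyyyxx
Step 1: δ(r0, y) = (rA, x, R) → x[rA]yxyyyxx

The machine reaches the accept state rA and halts.

State sequence: r0 → rA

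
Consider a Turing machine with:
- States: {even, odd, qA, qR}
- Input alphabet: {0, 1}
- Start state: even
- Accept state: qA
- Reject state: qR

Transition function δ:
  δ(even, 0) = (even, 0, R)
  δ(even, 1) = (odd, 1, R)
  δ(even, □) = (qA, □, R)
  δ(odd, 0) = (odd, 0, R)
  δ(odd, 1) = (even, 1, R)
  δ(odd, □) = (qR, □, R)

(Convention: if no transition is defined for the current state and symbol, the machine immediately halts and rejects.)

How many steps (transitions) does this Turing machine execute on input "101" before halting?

Execution trace:
Initial: [even]101
Step 1: δ(even, 1) = (odd, 1, R) → 1[odd]01
Step 2: δ(odd, 0) = (odd, 0, R) → 10[odd]1
Step 3: δ(odd, 1) = (even, 1, R) → 101[even]□
Step 4: δ(even, □) = (qA, □, R) → 101□[qA]□

The machine reaches the accept state qA and halts.

The machine executed 4 steps before halting.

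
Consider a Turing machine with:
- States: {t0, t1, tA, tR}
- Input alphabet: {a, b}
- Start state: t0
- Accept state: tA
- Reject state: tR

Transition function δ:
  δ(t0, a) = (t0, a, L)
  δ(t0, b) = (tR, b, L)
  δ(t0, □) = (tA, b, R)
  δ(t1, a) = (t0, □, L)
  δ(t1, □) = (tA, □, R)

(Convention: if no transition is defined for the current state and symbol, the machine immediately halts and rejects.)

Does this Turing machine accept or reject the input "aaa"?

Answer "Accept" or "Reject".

Execution trace:
Initial: [t0]aaa
Step 1: δ(t0, a) = (t0, a, L) → [t0]□aaa
Step 2: δ(t0, □) = (tA, b, R) → b[tA]aaa

The machine reaches the accept state tA and halts.

Answer: Accept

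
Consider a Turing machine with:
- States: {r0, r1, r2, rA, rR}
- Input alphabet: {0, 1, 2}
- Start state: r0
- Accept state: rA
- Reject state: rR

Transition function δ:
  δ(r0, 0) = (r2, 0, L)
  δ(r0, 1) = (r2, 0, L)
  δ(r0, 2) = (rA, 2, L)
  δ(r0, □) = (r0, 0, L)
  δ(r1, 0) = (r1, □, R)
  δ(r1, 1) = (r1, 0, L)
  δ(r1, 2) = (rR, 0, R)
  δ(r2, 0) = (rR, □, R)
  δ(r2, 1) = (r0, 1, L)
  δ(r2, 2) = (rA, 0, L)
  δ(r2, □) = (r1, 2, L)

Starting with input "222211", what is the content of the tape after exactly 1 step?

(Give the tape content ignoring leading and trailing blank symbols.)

Execution trace:
Initial: [r0]222211
Step 1: δ(r0, 2) = (rA, 2, L) → [rA]□222211

The machine reaches the accept state rA and halts.

After 1 step, the tape (ignoring leading/trailing blanks) is: 222211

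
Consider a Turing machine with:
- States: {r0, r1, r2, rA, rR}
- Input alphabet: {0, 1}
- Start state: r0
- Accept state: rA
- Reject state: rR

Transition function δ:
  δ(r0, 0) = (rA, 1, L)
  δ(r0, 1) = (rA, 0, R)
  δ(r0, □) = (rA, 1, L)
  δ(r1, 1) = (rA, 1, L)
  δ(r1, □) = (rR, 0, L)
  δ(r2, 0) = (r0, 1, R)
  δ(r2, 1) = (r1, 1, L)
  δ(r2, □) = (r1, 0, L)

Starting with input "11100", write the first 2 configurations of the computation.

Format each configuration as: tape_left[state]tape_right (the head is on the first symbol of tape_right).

Transitions applied:
Step 1: δ(r0, 1) = (rA, 0, R)

The first 2 configurations are:
[r0]11100 ⊢ 0[rA]1100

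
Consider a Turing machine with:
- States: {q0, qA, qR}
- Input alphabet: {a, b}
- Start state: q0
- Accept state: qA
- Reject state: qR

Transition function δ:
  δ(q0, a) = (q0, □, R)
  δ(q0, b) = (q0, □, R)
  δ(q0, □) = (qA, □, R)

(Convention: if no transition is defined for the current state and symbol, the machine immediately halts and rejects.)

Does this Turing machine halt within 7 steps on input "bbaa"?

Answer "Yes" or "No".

Execution trace:
Initial: [q0]bbaa
Step 1: δ(q0, b) = (q0, □, R) → □[q0]baa
Step 2: δ(q0, b) = (q0, □, R) → □□[q0]aa
Step 3: δ(q0, a) = (q0, □, R) → □□□[q0]a
Step 4: δ(q0, a) = (q0, □, R) → □□□□[q0]□
Step 5: δ(q0, □) = (qA, □, R) → □□□□□[qA]□

The machine reaches the accept state qA and halts.
The machine halted after 5 steps (within the 7-step bound).

Answer: Yes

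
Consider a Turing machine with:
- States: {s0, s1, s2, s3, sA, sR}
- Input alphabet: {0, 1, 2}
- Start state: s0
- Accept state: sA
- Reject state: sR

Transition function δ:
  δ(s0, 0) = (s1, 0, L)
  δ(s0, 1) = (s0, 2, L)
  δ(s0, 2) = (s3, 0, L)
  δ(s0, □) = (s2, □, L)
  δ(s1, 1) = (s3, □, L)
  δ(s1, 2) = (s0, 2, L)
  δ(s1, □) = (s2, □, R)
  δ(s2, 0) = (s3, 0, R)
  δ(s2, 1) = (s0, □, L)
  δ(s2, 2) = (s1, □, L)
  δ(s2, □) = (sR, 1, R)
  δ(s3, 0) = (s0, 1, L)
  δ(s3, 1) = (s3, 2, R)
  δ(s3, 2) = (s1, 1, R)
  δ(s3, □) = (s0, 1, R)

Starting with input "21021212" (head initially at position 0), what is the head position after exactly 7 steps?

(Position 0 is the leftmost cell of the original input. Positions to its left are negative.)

Execution trace (head position shown):
Step 0: [s0]21021212  (head at position 0)
Step 1: move left → [s3]□01021212  (head at position -1)
Step 2: move right → 1[s0]01021212  (head at position 0)
Step 3: move left → [s1]101021212  (head at position -1)
Step 4: move left → [s3]□□01021212  (head at position -2)
Step 5: move right → 1[s0]□01021212  (head at position -1)
Step 6: move left → [s2]1□01021212  (head at position -2)
Step 7: move left → [s0]□□□01021212  (head at position -3)

After 7 steps, the head is at position -3.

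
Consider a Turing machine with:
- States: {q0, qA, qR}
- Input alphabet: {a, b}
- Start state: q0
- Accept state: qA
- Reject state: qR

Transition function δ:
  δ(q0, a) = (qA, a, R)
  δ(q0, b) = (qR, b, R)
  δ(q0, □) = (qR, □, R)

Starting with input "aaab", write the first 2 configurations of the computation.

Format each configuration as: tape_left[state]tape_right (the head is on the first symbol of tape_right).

Transitions applied:
Step 1: δ(q0, a) = (qA, a, R)

The first 2 configurations are:
[q0]aaab ⊢ a[qA]aab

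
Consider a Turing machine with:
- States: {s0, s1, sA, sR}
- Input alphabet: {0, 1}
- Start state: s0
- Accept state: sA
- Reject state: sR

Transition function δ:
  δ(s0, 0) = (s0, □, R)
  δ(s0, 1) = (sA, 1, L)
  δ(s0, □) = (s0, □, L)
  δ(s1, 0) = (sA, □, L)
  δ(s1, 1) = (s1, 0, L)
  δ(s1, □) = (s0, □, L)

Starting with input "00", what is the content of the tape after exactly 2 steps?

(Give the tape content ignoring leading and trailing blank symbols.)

Execution trace:
Initial: [s0]00
Step 1: δ(s0, 0) = (s0, □, R) → □[s0]0
Step 2: δ(s0, 0) = (s0, □, R) → □□[s0]□

After 2 steps, the tape (ignoring leading/trailing blanks) is: □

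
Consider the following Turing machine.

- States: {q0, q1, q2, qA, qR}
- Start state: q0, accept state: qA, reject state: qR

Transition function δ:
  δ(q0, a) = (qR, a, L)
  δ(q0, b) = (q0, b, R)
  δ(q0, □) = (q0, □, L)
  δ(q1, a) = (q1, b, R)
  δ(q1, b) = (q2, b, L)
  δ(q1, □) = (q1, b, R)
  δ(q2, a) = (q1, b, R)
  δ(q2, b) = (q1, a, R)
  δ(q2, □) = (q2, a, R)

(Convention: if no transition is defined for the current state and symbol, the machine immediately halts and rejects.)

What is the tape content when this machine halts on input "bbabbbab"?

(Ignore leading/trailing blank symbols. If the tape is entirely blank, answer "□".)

Execution trace:
Initial: [q0]bbabbbab
Step 1: δ(q0, b) = (q0, b, R) → b[q0]babbbab
Step 2: δ(q0, b) = (q0, b, R) → bb[q0]abbbab
Step 3: δ(q0, a) = (qR, a, L) → b[qR]babbbab

The machine reaches the reject state qR and halts.

Final tape (ignoring leading/trailing blanks): bbabbbab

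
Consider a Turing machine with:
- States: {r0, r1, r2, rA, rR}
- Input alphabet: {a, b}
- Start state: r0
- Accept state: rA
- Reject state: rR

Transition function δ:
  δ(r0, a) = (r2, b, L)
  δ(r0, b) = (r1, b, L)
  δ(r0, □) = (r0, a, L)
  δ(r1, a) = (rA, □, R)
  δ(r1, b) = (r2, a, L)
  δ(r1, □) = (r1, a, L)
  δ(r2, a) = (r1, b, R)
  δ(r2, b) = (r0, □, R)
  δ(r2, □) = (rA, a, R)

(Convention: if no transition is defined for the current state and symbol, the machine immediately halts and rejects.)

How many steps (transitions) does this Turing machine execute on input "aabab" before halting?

Execution trace:
Initial: [r0]aabab
Step 1: δ(r0, a) = (r2, b, L) → [r2]□babab
Step 2: δ(r2, □) = (rA, a, R) → a[rA]babab

The machine reaches the accept state rA and halts.

The machine executed 2 steps before halting.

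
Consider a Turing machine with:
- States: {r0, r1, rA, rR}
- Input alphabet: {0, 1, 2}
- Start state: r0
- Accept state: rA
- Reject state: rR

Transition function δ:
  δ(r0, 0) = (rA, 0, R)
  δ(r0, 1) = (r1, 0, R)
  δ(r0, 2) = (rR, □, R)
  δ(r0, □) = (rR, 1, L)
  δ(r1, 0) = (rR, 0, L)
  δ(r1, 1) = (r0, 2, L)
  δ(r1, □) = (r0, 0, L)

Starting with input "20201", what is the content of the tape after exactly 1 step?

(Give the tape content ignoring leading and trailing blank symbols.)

Execution trace:
Initial: [r0]20201
Step 1: δ(r0, 2) = (rR, □, R) → □[rR]0201

The machine reaches the reject state rR and halts.

After 1 step, the tape (ignoring leading/trailing blanks) is: 0201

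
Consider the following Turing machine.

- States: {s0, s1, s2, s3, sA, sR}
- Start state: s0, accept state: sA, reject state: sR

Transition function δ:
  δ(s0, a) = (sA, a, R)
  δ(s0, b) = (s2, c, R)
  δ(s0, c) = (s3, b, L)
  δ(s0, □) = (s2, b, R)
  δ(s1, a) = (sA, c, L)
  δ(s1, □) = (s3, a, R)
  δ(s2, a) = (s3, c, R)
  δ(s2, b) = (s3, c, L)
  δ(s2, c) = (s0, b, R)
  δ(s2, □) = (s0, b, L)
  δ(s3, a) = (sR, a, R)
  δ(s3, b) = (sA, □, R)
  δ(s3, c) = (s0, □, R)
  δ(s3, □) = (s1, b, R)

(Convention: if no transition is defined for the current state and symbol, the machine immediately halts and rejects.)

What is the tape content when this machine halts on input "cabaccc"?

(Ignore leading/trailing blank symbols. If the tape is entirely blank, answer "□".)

Execution trace:
Initial: [s0]cabaccc
Step 1: δ(s0, c) = (s3, b, L) → [s3]□babaccc
Step 2: δ(s3, □) = (s1, b, R) → b[s1]babaccc

No transition is defined for δ(s1, b). By convention the machine halts and rejects.

Final tape (ignoring leading/trailing blanks): bbabaccc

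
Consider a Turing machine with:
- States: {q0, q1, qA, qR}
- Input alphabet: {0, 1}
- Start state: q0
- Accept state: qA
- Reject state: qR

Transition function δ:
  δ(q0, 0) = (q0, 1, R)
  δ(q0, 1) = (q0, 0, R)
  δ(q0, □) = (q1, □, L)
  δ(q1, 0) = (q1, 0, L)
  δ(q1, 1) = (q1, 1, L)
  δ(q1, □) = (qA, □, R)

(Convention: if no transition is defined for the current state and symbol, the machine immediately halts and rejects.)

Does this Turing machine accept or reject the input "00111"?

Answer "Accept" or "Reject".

Execution trace:
Initial: [q0]00111
Step 1: δ(q0, 0) = (q0, 1, R) → 1[q0]0111
Step 2: δ(q0, 0) = (q0, 1, R) → 11[q0]111
Step 3: δ(q0, 1) = (q0, 0, R) → 110[q0]11
Step 4: δ(q0, 1) = (q0, 0, R) → 1100[q0]1
Step 5: δ(q0, 1) = (q0, 0, R) → 11000[q0]□
Step 6: δ(q0, □) = (q1, □, L) → 1100[q1]0□
Step 7: δ(q1, 0) = (q1, 0, L) → 110[q1]00□
Step 8: δ(q1, 0) = (q1, 0, L) → 11[q1]000□
Step 9: δ(q1, 0) = (q1, 0, L) → 1[q1]1000□
Step 10: δ(q1, 1) = (q1, 1, L) → [q1]11000□
Step 11: δ(q1, 1) = (q1, 1, L) → [q1]□11000□
Step 12: δ(q1, □) = (qA, □, R) → □[qA]11000□

The machine reaches the accept state qA and halts.

Answer: Accept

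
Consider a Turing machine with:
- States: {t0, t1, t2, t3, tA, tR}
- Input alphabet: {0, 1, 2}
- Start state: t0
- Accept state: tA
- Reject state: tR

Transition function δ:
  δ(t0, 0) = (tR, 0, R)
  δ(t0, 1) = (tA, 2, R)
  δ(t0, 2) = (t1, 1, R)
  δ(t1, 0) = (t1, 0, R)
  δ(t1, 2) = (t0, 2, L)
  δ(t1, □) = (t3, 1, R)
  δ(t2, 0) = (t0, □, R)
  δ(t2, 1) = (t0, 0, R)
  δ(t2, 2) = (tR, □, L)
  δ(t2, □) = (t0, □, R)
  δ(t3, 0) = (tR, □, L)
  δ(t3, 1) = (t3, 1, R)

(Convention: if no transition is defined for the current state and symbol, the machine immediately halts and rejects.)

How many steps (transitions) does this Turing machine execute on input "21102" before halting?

Execution trace:
Initial: [t0]21102
Step 1: δ(t0, 2) = (t1, 1, R) → 1[t1]1102

No transition is defined for δ(t1, 1). By convention the machine halts and rejects.

The machine executed 1 step before halting.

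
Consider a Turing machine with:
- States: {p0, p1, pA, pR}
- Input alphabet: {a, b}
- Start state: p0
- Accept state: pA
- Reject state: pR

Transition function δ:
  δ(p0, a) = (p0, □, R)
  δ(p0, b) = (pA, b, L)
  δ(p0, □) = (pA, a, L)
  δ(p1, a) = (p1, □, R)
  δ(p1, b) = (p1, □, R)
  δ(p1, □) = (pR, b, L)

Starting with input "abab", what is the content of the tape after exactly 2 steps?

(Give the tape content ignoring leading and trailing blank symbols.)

Execution trace:
Initial: [p0]abab
Step 1: δ(p0, a) = (p0, □, R) → □[p0]bab
Step 2: δ(p0, b) = (pA, b, L) → [pA]□bab

The machine reaches the accept state pA and halts.

After 2 steps, the tape (ignoring leading/trailing blanks) is: bab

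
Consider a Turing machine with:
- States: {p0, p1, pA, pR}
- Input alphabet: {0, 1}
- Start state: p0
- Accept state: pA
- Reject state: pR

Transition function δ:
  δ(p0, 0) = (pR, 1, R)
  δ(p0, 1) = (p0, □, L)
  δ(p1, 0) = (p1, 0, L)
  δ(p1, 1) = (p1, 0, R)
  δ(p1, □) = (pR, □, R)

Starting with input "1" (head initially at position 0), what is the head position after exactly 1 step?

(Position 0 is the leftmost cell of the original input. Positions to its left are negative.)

Execution trace (head position shown):
Step 0: [p0]1  (head at position 0)
Step 1: move left → [p0]□□  (head at position -1)

After 1 step, the head is at position -1.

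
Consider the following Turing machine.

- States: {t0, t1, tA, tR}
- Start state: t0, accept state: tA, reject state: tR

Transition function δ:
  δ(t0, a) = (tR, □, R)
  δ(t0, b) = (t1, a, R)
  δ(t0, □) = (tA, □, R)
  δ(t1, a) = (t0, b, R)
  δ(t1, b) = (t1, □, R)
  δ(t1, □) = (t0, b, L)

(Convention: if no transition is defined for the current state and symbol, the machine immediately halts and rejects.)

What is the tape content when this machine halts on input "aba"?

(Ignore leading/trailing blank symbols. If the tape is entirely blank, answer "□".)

Execution trace:
Initial: [t0]aba
Step 1: δ(t0, a) = (tR, □, R) → □[tR]ba

The machine reaches the reject state tR and halts.

Final tape (ignoring leading/trailing blanks): ba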